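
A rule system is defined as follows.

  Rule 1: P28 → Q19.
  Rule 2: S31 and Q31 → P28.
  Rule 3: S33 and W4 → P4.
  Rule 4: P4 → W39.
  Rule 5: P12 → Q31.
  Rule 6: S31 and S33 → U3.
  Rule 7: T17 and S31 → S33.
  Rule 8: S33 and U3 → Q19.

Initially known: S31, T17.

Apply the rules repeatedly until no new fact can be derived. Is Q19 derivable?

T17 and S31 hold, so S33 follows (Rule 7).
S31 and S33 hold, so U3 follows (Rule 6).
From S33 and U3, Rule 8 gives Q19.

Yes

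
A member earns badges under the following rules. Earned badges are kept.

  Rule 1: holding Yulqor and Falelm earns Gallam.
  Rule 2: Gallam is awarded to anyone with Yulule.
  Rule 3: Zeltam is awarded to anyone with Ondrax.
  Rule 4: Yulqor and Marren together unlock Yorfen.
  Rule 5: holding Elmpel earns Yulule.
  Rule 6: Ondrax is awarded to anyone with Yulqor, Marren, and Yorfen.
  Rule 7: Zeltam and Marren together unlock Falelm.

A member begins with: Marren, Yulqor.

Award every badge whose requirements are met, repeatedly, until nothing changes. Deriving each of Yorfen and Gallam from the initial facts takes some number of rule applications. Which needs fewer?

Yorfen

Yorfen: With Yulqor and Marren, Yorfen is earned (Rule 4). [1 rule application]
Gallam: With Yulqor and Marren, Yorfen is earned (Rule 4). With Yulqor, Marren, and Yorfen, Ondrax is earned (Rule 6). With Ondrax, Zeltam is earned (Rule 3). With Zeltam and Marren, Falelm is earned (Rule 7). With Yulqor and Falelm, Gallam is earned (Rule 1). [5 rule applications]
Yorfen needs fewer.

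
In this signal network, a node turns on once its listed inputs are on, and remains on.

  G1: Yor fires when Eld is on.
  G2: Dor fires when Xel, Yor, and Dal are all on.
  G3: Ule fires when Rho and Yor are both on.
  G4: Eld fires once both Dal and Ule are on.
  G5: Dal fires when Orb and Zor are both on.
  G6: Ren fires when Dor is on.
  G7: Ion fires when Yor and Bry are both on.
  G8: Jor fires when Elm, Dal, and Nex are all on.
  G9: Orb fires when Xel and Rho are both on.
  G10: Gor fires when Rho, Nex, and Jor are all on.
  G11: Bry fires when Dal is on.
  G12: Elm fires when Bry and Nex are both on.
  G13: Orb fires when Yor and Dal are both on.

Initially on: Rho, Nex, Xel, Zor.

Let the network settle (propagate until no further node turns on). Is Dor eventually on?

No

Dor would need Xel, Yor, and Dal (G2), but Yor never turns on.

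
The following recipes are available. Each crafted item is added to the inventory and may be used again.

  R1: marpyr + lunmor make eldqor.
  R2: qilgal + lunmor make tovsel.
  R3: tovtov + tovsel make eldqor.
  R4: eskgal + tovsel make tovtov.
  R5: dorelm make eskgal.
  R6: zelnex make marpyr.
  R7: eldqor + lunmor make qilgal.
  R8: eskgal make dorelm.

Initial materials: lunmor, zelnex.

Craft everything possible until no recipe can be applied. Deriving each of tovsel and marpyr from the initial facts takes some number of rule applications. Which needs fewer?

marpyr: Using R6, zelnex makes marpyr. [1 rule application]
tovsel: Using R6, zelnex makes marpyr. Using R1, marpyr and lunmor make eldqor. Using R7, eldqor and lunmor make qilgal. qilgal + lunmor → tovsel (R2). [4 rule applications]
marpyr needs fewer.

marpyr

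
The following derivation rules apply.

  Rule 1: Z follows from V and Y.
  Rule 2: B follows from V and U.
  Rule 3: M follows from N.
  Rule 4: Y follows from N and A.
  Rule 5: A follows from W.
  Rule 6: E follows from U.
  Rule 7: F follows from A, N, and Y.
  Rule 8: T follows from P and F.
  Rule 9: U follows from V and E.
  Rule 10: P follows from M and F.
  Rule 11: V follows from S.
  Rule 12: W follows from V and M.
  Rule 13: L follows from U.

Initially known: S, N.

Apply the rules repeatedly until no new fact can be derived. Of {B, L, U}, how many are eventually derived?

B would need V and U (Rule 2), but U is never established.
L would need U (Rule 13), but U is never established.
U would need V and E (Rule 9), but E is never established.
None of the 3 are reached.

0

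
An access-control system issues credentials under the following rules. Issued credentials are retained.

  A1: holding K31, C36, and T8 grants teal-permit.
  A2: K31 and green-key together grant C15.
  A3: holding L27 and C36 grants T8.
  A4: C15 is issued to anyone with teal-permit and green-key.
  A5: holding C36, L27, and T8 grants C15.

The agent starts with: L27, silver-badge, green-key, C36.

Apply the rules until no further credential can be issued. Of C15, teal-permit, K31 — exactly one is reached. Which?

C15

Holding L27 and C36 grants T8 (A3).
Holding C36, L27, and T8 grants C15 (A5).
teal-permit would need K31, C36, and T8 (A1), but K31 is never granted. No rule produces K31, and it is not given.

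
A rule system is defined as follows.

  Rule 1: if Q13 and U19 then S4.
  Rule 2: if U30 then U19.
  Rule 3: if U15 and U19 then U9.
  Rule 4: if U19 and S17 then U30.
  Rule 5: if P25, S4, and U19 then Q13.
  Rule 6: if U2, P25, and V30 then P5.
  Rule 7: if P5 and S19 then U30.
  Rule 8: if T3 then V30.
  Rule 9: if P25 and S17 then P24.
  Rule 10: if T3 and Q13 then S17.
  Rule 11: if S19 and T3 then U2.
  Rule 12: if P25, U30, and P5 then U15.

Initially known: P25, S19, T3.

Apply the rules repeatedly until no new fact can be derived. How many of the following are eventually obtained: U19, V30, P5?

T3 holds, so V30 follows (Rule 8).
S19 and T3 hold, so U2 follows (Rule 11).
U2, P25, and V30 hold, so P5 follows (Rule 6).
P5 and S19 hold, so U30 follows (Rule 7).
U30 holds, so U19 follows (Rule 2).
U19: reached.
V30: reached.
P5: reached.
All 3 are reached.

3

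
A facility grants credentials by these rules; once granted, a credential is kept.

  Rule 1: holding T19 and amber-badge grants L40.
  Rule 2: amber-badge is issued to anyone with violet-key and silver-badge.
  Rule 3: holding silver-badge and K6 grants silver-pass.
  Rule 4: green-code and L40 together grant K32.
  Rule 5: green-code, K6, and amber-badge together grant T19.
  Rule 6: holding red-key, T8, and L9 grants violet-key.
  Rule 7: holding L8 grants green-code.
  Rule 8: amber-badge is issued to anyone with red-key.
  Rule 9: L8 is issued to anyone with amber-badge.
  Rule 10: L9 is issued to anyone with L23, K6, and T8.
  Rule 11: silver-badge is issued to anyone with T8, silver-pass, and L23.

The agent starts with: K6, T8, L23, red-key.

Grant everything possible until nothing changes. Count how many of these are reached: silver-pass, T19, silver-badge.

1

Holding red-key grants amber-badge (Rule 8).
Holding amber-badge grants L8 (Rule 9).
Holding L8 grants green-code (Rule 7).
Holding green-code, K6, and amber-badge grants T19 (Rule 5).
silver-pass would need silver-badge and K6 (Rule 3), but silver-badge is never granted.
T19: reached.
silver-badge would need T8, silver-pass, and L23 (Rule 11), but silver-pass is never granted.
Reached: T19 — 1 of the 3.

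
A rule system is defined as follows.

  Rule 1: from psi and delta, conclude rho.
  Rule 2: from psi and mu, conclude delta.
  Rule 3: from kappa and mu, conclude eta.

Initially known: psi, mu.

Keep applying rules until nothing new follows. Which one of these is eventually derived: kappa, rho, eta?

rho

psi and mu hold, so delta follows (Rule 2).
From psi and delta, Rule 1 gives rho.
eta would need kappa and mu (Rule 3), but kappa is never established. No rule produces kappa, and it is not given.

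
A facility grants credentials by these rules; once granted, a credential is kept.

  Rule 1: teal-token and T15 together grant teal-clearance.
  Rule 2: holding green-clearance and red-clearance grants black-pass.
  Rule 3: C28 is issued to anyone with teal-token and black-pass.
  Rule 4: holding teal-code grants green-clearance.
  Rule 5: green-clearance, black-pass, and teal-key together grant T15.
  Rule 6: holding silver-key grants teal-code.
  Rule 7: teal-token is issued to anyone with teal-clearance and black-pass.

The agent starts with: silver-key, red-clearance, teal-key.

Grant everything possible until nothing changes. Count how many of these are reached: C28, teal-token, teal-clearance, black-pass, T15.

Holding silver-key grants teal-code (Rule 6).
Holding teal-code grants green-clearance (Rule 4).
Holding green-clearance and red-clearance grants black-pass (Rule 2).
Holding green-clearance, black-pass, and teal-key grants T15 (Rule 5).
C28 would need teal-token and black-pass (Rule 3), but teal-token is never granted.
teal-token would need teal-clearance and black-pass (Rule 7), but teal-clearance is never granted.
teal-clearance would need teal-token and T15 (Rule 1), but teal-token is never granted.
black-pass: reached.
T15: reached.
Reached: black-pass and T15 — 2 of the 5.

2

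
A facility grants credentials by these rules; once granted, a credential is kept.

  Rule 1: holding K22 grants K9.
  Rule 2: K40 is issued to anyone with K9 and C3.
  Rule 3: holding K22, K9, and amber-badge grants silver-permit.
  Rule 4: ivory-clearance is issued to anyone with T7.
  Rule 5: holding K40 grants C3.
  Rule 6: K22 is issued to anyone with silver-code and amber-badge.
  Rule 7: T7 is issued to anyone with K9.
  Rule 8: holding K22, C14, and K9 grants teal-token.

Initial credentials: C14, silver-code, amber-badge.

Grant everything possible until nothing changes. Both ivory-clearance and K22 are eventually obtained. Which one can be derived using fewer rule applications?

K22: Holding silver-code and amber-badge grants K22 (Rule 6). [1 rule application]
ivory-clearance: Holding silver-code and amber-badge grants K22 (Rule 6). Holding K22 grants K9 (Rule 1). Holding K9 grants T7 (Rule 7). Holding T7 grants ivory-clearance (Rule 4). [4 rule applications]
K22 needs fewer.

K22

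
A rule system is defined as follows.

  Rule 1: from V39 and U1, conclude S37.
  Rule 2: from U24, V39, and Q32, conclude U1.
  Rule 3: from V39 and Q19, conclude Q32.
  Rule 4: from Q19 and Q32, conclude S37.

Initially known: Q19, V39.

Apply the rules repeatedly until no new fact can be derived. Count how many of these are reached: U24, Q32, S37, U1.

2

V39 and Q19 hold, so Q32 follows (Rule 3).
From Q19 and Q32, Rule 4 gives S37.
No rule produces U24, and it is not given.
Q32: reached.
S37: reached.
U1 would need U24, V39, and Q32 (Rule 2), but U24 is never established.
Reached: Q32 and S37 — 2 of the 4.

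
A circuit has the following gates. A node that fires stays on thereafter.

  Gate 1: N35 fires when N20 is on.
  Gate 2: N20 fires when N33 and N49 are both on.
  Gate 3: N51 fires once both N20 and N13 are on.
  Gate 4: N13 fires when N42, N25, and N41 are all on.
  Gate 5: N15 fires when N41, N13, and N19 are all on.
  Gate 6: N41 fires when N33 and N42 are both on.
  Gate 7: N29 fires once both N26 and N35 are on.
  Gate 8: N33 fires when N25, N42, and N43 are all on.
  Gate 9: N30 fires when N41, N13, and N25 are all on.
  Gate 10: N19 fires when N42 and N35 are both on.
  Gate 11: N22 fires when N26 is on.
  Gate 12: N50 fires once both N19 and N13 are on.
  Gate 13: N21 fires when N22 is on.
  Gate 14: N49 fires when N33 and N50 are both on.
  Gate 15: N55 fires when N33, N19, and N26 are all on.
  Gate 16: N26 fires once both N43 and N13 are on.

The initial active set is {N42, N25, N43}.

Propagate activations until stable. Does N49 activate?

No

N49 would need N33 and N50 (Gate 14), but N50 never turns on.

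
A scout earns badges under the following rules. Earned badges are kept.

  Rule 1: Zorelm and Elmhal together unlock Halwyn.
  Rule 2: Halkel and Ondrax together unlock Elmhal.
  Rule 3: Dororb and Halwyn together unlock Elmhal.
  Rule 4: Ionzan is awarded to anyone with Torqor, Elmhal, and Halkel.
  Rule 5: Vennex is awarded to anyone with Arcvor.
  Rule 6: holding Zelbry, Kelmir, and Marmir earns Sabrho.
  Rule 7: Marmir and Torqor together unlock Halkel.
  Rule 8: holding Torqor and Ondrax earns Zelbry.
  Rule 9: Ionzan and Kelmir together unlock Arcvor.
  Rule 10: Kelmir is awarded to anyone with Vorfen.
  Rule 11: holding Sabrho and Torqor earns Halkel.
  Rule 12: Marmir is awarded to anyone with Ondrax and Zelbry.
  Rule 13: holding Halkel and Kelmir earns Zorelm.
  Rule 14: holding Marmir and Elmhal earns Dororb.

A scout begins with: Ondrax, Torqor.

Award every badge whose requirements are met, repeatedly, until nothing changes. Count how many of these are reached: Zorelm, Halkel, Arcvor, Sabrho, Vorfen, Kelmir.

With Torqor and Ondrax, Zelbry is earned (Rule 8).
With Ondrax and Zelbry, Marmir is earned (Rule 12).
With Marmir and Torqor, Halkel is earned (Rule 7).
Zorelm would need Halkel and Kelmir (Rule 13), but Kelmir is never earned.
Halkel: reached.
Arcvor would need Ionzan and Kelmir (Rule 9), but Kelmir is never earned.
Sabrho would need Zelbry, Kelmir, and Marmir (Rule 6), but Kelmir is never earned.
No rule produces Vorfen, and it is not given.
Kelmir would need Vorfen (Rule 10), but Vorfen is never earned.
Reached: Halkel — 1 of the 6.

1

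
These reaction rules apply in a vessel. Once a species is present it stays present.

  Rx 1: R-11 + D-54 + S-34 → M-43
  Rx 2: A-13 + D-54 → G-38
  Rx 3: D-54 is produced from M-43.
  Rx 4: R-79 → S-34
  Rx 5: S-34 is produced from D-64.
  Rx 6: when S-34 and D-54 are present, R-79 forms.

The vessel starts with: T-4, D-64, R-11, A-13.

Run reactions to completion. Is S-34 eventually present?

D-64 present → S-34 forms (Rx 5).

Yes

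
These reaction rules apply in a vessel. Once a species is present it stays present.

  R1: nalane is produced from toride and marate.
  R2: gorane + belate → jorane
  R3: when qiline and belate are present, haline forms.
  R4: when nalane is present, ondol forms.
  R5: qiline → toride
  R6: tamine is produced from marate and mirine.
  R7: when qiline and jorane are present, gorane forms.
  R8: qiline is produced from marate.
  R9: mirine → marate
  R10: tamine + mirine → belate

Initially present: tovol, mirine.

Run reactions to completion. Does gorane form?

gorane would need qiline and jorane (R7), but jorane never forms.

No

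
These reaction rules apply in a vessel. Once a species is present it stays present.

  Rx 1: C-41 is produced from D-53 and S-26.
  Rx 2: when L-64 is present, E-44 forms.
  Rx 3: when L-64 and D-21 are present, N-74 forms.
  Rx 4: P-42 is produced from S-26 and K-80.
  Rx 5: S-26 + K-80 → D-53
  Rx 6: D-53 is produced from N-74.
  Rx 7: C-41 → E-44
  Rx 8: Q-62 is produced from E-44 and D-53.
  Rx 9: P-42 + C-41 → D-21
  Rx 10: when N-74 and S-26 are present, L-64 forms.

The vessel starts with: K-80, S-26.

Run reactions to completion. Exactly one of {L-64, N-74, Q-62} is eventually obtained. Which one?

S-26 and K-80 present → D-53 forms (Rx 5).
D-53 and S-26 present → C-41 forms (Rx 1).
C-41 present → E-44 forms (Rx 7).
E-44 and D-53 present → Q-62 forms (Rx 8).
N-74 would need L-64 and D-21 (Rx 3), but L-64 never forms. L-64 would need N-74 and S-26 (Rx 10), but N-74 never forms.

Q-62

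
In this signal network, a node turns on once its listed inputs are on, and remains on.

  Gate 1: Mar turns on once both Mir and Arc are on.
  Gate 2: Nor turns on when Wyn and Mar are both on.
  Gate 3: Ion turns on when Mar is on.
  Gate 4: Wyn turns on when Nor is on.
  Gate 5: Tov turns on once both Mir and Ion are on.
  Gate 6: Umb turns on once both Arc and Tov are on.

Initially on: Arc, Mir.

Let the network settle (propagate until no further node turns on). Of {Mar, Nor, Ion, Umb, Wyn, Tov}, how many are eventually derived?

4

Gate 1: Mir and Arc on → Mar on.
Mar is on, so Ion turns on (Gate 3).
Gate 5: Mir and Ion on → Tov on.
Gate 6: Arc and Tov on → Umb on.
Mar: reached.
Nor would need Wyn and Mar (Gate 2), but Wyn never turns on.
Ion: reached.
Umb: reached.
Wyn would need Nor (Gate 4), but Nor never turns on.
Tov: reached.
Reached: Mar, Ion, Umb, and Tov — 4 of the 6.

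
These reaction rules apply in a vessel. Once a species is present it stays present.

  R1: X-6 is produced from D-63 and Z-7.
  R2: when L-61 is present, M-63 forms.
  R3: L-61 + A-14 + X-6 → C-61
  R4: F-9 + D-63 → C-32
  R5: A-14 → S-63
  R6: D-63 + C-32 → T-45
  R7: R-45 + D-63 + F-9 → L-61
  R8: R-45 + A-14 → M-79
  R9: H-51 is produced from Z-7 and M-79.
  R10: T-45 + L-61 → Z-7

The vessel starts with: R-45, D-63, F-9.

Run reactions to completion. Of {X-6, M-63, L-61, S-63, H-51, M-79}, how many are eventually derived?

3

F-9 and D-63 present → C-32 forms (R4).
R-45, D-63, and F-9 present → L-61 forms (R7).
D-63 and C-32 present → T-45 forms (R6).
L-61 present → M-63 forms (R2).
T-45 and L-61 present → Z-7 forms (R10).
D-63 and Z-7 present → X-6 forms (R1).
X-6: reached.
M-63: reached.
L-61: reached.
S-63 would need A-14 (R5), but A-14 never forms.
H-51 would need Z-7 and M-79 (R9), but M-79 never forms.
M-79 would need R-45 and A-14 (R8), but A-14 never forms.
Reached: X-6, M-63, and L-61 — 3 of the 6.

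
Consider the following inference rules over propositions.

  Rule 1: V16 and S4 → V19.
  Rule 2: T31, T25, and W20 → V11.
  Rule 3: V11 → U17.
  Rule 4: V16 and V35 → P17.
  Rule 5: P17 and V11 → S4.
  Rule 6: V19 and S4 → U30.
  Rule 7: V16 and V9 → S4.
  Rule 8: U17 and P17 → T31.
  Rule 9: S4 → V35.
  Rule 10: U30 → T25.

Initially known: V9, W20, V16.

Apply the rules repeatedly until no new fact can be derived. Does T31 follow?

No

T31 would need U17 and P17 (Rule 8), but U17 is never established.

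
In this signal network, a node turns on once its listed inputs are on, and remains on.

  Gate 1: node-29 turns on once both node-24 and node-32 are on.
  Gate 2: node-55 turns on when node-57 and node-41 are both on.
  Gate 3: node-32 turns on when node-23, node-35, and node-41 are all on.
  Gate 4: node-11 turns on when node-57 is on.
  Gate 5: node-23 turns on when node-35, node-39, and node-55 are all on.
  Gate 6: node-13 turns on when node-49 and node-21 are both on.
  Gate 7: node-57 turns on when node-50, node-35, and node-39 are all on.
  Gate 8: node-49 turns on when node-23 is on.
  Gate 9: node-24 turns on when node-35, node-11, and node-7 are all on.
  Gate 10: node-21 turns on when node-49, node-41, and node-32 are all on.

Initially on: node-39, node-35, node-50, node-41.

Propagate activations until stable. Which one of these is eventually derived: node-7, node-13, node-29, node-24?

node-13

node-50, node-35, and node-39 are on, so node-57 turns on (Gate 7).
node-57 and node-41 are on, so node-55 turns on (Gate 2).
Gate 5: node-35, node-39, and node-55 on → node-23 on.
node-23 is on, so node-49 turns on (Gate 8).
Gate 3: node-23, node-35, and node-41 on → node-32 on.
Gate 10: node-49, node-41, and node-32 on → node-21 on.
Gate 6: node-49 and node-21 on → node-13 on.
node-29 would need node-24 and node-32 (Gate 1), but node-24 never turns on. No rule produces node-7, and it is not given. node-24 would need node-35, node-11, and node-7 (Gate 9), but node-7 never turns on.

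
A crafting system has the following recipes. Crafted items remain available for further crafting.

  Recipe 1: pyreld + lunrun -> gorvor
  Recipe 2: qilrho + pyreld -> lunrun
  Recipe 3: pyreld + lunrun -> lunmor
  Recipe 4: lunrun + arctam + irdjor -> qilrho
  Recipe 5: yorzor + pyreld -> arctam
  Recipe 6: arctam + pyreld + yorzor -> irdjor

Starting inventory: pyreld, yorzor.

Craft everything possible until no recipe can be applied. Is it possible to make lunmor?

No

lunmor would need pyreld and lunrun (Recipe 3), but lunrun is never obtained.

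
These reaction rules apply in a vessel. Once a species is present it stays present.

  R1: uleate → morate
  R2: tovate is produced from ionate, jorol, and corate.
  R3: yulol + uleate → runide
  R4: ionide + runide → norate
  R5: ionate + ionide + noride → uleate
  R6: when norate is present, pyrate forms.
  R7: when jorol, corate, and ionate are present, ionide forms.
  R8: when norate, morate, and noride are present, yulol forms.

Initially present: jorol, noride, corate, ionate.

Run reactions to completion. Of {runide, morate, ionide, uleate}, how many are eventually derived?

jorol, corate, and ionate present → ionide forms (R7).
ionate, ionide, and noride present → uleate forms (R5).
uleate present → morate forms (R1).
runide would need yulol and uleate (R3), but yulol never forms.
morate: reached.
ionide: reached.
uleate: reached.
Reached: morate, ionide, and uleate — 3 of the 4.

3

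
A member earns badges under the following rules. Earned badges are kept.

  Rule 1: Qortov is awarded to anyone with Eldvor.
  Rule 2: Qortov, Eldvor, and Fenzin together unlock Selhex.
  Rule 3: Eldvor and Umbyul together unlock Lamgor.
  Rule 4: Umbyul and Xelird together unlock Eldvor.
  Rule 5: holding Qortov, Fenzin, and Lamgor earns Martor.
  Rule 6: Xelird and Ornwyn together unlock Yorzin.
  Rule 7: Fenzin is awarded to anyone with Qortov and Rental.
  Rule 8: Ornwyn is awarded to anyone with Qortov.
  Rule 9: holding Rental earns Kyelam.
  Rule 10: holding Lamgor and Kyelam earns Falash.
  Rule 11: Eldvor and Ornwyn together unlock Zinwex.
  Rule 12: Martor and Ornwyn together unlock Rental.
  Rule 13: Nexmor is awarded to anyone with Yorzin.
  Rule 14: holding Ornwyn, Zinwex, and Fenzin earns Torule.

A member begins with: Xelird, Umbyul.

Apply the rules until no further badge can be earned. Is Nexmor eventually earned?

With Umbyul and Xelird, Eldvor is earned (Rule 4).
With Eldvor, Qortov is earned (Rule 1).
With Qortov, Ornwyn is earned (Rule 8).
With Xelird and Ornwyn, Yorzin is earned (Rule 6).
With Yorzin, Nexmor is earned (Rule 13).

Yes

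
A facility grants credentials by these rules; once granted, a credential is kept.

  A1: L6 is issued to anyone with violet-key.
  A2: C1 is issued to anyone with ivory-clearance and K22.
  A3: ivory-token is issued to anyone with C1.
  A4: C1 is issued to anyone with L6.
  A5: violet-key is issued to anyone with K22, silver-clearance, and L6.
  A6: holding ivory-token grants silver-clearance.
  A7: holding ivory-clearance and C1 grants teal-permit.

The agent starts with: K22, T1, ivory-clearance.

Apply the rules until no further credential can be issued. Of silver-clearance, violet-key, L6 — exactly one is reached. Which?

Holding ivory-clearance and K22 grants C1 (A2).
Holding C1 grants ivory-token (A3).
Holding ivory-token grants silver-clearance (A6).
violet-key would need K22, silver-clearance, and L6 (A5), but L6 is never granted. L6 would need violet-key (A1), but violet-key is never granted.

silver-clearance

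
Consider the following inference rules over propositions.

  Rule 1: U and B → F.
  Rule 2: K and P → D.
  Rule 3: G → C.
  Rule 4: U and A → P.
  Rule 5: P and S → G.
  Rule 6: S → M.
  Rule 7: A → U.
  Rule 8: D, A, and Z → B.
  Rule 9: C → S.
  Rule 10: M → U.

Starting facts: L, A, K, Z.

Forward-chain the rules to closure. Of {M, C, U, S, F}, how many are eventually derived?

2

A holds, so U follows (Rule 7).
U and A hold, so P follows (Rule 4).
K and P hold, so D follows (Rule 2).
From D, A, and Z, Rule 8 gives B.
From U and B, Rule 1 gives F.
M would need S (Rule 6), but S is never established.
C would need G (Rule 3), but G is never established.
U: reached.
S would need C (Rule 9), but C is never established.
F: reached.
Reached: U and F — 2 of the 5.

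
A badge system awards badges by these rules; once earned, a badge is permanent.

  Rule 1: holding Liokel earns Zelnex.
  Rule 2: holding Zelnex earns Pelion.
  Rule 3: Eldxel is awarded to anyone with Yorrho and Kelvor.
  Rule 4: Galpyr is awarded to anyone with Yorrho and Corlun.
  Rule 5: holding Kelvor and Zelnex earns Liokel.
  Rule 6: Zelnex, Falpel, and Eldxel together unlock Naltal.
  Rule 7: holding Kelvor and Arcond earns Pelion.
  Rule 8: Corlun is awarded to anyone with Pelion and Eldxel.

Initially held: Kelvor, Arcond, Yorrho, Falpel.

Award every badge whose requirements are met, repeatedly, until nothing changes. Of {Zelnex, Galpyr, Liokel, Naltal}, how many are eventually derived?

1

With Yorrho and Kelvor, Eldxel is earned (Rule 3).
With Kelvor and Arcond, Pelion is earned (Rule 7).
With Pelion and Eldxel, Corlun is earned (Rule 8).
With Yorrho and Corlun, Galpyr is earned (Rule 4).
Zelnex would need Liokel (Rule 1), but Liokel is never earned.
Galpyr: reached.
Liokel would need Kelvor and Zelnex (Rule 5), but Zelnex is never earned.
Naltal would need Zelnex, Falpel, and Eldxel (Rule 6), but Zelnex is never earned.
Reached: Galpyr — 1 of the 4.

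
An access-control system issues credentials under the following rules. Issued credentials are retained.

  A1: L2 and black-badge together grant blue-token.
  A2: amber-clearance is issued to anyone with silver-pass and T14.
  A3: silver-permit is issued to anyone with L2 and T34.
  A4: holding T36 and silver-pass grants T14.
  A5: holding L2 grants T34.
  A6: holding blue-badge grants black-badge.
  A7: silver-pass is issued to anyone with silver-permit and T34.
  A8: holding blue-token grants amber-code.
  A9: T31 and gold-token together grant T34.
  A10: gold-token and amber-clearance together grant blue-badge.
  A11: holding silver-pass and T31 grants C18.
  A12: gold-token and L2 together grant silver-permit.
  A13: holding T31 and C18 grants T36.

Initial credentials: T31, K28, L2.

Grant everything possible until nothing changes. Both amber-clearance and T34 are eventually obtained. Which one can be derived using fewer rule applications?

T34: Holding L2 grants T34 (A5). [1 rule application]
amber-clearance: Holding L2 grants T34 (A5). Holding L2 and T34 grants silver-permit (A3). Holding silver-permit and T34 grants silver-pass (A7). Holding silver-pass and T31 grants C18 (A11). Holding T31 and C18 grants T36 (A13). Holding T36 and silver-pass grants T14 (A4). Holding silver-pass and T14 grants amber-clearance (A2). [7 rule applications]
T34 needs fewer.

T34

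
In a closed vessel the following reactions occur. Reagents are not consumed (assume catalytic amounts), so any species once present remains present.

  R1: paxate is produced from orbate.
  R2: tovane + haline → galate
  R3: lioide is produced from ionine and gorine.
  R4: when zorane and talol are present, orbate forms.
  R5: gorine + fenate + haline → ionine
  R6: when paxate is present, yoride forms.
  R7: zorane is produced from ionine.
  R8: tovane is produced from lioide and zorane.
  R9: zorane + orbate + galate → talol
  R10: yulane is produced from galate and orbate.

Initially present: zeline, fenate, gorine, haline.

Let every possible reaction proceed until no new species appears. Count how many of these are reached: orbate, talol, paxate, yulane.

orbate would need zorane and talol (R4), but talol never forms.
talol would need zorane, orbate, and galate (R9), but orbate never forms.
paxate would need orbate (R1), but orbate never forms.
yulane would need galate and orbate (R10), but orbate never forms.
None of the 4 are reached.

0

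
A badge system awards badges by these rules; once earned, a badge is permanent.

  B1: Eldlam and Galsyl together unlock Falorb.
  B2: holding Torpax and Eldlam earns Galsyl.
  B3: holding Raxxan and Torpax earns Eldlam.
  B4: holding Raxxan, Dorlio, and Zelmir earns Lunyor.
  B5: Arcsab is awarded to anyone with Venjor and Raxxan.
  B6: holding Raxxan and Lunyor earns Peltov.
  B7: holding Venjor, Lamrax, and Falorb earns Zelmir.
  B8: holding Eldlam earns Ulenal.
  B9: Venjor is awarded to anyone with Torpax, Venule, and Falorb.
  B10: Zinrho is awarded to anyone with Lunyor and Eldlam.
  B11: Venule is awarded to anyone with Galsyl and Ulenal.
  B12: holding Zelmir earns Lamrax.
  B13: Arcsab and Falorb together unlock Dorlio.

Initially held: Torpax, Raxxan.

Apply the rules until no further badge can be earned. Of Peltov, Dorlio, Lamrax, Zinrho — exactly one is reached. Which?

Dorlio

With Raxxan and Torpax, Eldlam is earned (B3).
With Torpax and Eldlam, Galsyl is earned (B2).
With Eldlam, Ulenal is earned (B8).
With Eldlam and Galsyl, Falorb is earned (B1).
With Galsyl and Ulenal, Venule is earned (B11).
With Torpax, Venule, and Falorb, Venjor is earned (B9).
With Venjor and Raxxan, Arcsab is earned (B5).
With Arcsab and Falorb, Dorlio is earned (B13).
Peltov would need Raxxan and Lunyor (B6), but Lunyor is never earned. Zinrho would need Lunyor and Eldlam (B10), but Lunyor is never earned. Lamrax would need Zelmir (B12), but Zelmir is never earned.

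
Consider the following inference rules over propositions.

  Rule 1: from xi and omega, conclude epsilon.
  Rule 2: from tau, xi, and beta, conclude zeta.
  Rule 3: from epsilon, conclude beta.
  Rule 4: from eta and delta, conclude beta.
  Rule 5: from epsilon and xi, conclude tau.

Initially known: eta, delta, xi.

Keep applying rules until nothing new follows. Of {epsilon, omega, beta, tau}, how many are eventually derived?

From eta and delta, Rule 4 gives beta.
epsilon would need xi and omega (Rule 1), but omega is never established.
No rule produces omega, and it is not given.
beta: reached.
tau would need epsilon and xi (Rule 5), but epsilon is never established.
Reached: beta — 1 of the 4.

1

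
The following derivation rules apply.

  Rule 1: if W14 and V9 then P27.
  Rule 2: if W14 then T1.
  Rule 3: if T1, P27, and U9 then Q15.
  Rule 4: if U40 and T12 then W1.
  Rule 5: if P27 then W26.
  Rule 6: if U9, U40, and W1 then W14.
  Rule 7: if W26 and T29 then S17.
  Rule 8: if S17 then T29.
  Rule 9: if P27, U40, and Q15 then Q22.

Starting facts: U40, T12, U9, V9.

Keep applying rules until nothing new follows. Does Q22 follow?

U40 and T12 hold, so W1 follows (Rule 4).
From U9, U40, and W1, Rule 6 gives W14.
From W14 and V9, Rule 1 gives P27.
W14 holds, so T1 follows (Rule 2).
From T1, P27, and U9, Rule 3 gives Q15.
P27, U40, and Q15 hold, so Q22 follows (Rule 9).

Yes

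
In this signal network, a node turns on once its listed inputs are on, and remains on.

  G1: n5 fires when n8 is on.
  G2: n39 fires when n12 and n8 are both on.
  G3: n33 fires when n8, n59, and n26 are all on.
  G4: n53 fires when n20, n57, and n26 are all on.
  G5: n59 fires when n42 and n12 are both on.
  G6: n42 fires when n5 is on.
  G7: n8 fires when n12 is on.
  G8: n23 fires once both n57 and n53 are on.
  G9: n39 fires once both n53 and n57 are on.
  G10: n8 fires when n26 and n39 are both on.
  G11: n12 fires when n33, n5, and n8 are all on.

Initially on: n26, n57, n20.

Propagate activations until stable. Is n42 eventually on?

Yes

n20, n57, and n26 are on, so n53 fires (G4).
n53 and n57 are on, so n39 fires (G9).
G10: n26 and n39 on → n8 on.
G1: n8 on → n5 on.
G6: n5 on → n42 on.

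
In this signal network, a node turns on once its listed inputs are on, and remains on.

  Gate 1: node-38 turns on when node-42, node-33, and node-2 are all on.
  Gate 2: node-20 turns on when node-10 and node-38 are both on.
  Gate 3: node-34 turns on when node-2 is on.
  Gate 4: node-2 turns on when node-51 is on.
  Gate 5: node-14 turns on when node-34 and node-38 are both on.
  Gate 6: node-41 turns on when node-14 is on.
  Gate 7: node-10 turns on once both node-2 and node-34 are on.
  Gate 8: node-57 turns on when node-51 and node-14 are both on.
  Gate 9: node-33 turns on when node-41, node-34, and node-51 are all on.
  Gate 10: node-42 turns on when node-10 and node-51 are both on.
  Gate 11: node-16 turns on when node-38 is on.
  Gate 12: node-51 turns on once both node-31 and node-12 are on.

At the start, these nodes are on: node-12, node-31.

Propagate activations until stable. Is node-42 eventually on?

Gate 12: node-31 and node-12 on → node-51 on.
node-51 is on, so node-2 turns on (Gate 4).
node-2 is on, so node-34 turns on (Gate 3).
node-2 and node-34 are on, so node-10 turns on (Gate 7).
Gate 10: node-10 and node-51 on → node-42 on.

Yes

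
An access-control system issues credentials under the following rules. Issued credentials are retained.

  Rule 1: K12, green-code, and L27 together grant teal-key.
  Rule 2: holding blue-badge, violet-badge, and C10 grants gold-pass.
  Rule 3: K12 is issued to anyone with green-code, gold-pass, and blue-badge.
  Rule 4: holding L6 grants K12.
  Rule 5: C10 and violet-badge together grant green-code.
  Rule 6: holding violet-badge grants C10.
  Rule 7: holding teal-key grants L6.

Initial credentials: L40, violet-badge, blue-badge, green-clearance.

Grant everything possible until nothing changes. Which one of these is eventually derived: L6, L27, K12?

Holding violet-badge grants C10 (Rule 6).
Holding blue-badge, violet-badge, and C10 grants gold-pass (Rule 2).
Holding C10 and violet-badge grants green-code (Rule 5).
Holding green-code, gold-pass, and blue-badge grants K12 (Rule 3).
L6 would need teal-key (Rule 7), but teal-key is never granted. No rule produces L27, and it is not given.

K12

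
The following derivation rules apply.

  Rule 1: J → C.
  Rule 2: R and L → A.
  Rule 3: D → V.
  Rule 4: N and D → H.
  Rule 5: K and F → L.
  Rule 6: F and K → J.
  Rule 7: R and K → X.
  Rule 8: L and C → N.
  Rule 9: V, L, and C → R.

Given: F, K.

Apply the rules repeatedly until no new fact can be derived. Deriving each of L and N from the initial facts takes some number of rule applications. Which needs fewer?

L: From K and F, Rule 5 gives L. [1 rule application]
N: K and F hold, so L follows (Rule 5). From F and K, Rule 6 gives J. From J, Rule 1 gives C. L and C hold, so N follows (Rule 8). [4 rule applications]
L needs fewer.

L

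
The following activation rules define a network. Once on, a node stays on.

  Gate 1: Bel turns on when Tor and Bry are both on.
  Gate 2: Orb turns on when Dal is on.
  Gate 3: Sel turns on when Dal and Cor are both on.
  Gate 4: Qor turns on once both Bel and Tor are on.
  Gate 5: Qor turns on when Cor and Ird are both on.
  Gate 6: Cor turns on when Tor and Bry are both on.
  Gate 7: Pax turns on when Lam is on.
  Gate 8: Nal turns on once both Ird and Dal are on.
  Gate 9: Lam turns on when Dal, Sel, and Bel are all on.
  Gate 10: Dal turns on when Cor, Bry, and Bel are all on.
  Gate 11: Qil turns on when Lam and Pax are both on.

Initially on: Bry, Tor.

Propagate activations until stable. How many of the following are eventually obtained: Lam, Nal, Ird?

Tor and Bry are on, so Bel turns on (Gate 1).
Gate 6: Tor and Bry on → Cor on.
Cor, Bry, and Bel are on, so Dal turns on (Gate 10).
Dal and Cor are on, so Sel turns on (Gate 3).
Gate 9: Dal, Sel, and Bel on → Lam on.
Lam: reached.
Nal would need Ird and Dal (Gate 8), but Ird never turns on.
No rule produces Ird, and it is not given.
Reached: Lam — 1 of the 3.

1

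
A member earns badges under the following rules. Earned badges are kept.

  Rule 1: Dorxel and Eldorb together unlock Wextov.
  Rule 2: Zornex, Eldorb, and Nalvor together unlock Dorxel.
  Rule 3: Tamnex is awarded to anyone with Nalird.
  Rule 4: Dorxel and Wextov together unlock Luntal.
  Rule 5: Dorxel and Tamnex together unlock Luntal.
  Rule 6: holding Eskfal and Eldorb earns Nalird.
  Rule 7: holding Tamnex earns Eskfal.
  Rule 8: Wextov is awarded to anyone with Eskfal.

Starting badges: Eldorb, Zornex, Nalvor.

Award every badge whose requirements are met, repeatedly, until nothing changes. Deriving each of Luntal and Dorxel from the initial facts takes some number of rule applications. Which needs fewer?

Dorxel

Dorxel: With Zornex, Eldorb, and Nalvor, Dorxel is earned (Rule 2). [1 rule application]
Luntal: With Zornex, Eldorb, and Nalvor, Dorxel is earned (Rule 2). With Dorxel and Eldorb, Wextov is earned (Rule 1). With Dorxel and Wextov, Luntal is earned (Rule 4). [3 rule applications]
Dorxel needs fewer.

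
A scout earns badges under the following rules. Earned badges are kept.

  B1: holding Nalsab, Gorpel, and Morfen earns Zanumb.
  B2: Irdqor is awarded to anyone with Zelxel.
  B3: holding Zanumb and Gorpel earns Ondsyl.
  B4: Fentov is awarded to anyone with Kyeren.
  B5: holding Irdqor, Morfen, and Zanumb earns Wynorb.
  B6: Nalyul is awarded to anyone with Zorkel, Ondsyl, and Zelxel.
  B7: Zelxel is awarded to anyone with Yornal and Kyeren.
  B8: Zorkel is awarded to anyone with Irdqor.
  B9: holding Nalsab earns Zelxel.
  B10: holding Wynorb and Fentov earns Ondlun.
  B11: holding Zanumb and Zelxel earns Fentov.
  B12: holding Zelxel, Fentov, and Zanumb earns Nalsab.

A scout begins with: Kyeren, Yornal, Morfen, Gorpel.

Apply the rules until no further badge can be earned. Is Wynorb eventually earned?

Wynorb would need Irdqor, Morfen, and Zanumb (B5), but Zanumb is never earned.

No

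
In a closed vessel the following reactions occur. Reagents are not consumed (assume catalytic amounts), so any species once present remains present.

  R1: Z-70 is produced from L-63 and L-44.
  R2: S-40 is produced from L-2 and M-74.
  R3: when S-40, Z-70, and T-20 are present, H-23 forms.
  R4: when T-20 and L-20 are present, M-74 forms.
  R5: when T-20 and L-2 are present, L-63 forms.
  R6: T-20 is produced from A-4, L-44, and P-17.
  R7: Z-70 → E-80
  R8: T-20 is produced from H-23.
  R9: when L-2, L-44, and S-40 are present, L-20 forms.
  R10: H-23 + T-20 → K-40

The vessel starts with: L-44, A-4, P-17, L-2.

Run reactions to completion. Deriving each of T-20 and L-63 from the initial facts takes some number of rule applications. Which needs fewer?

T-20: A-4, L-44, and P-17 present → T-20 forms (R6). [1 rule application]
L-63: A-4, L-44, and P-17 present → T-20 forms (R6). T-20 and L-2 present → L-63 forms (R5). [2 rule applications]
T-20 needs fewer.

T-20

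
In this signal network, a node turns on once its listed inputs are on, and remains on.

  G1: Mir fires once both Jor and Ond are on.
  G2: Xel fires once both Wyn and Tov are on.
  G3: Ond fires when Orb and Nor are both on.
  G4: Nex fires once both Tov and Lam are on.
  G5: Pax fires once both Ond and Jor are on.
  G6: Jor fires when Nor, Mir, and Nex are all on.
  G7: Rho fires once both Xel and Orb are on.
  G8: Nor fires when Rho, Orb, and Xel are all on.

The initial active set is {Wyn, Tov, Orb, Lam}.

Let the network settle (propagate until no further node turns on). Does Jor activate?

Jor would need Nor, Mir, and Nex (G6), but Mir never turns on.

No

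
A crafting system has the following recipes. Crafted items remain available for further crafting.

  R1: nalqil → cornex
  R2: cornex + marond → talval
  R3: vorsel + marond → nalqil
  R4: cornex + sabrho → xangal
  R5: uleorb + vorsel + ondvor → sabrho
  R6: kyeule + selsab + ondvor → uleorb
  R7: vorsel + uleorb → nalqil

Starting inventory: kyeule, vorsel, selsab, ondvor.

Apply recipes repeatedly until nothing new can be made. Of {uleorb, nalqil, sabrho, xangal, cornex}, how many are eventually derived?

5

kyeule + selsab + ondvor → uleorb (R6).
Using R7, vorsel and uleorb make nalqil.
uleorb + vorsel + ondvor → sabrho (R5).
nalqil → cornex (R1).
cornex + sabrho → xangal (R4).
uleorb: reached.
nalqil: reached.
sabrho: reached.
xangal: reached.
cornex: reached.
All 5 are reached.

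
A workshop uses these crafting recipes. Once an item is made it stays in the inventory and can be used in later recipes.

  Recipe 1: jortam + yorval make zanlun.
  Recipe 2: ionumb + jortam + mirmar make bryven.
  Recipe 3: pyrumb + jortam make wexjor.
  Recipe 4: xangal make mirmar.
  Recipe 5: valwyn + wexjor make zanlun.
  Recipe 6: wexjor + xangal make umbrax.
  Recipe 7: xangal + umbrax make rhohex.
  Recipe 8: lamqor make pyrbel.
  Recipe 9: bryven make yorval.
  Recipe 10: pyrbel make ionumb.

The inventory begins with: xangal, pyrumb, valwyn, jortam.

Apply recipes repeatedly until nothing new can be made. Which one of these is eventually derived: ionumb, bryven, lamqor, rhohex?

pyrumb + jortam → wexjor (Recipe 3).
wexjor + xangal → umbrax (Recipe 6).
xangal + umbrax → rhohex (Recipe 7).
bryven would need ionumb, jortam, and mirmar (Recipe 2), but ionumb is never obtained. No rule produces lamqor, and it is not given. ionumb would need pyrbel (Recipe 10), but pyrbel is never obtained.

rhohex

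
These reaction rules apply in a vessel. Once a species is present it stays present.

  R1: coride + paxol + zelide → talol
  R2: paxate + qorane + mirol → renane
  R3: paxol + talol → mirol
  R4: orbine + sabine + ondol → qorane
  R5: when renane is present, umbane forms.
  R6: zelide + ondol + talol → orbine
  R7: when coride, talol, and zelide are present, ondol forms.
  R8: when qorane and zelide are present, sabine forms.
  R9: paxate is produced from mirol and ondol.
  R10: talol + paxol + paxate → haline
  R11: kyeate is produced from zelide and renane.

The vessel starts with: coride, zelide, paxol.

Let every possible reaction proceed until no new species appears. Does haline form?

Yes

coride, paxol, and zelide present → talol forms (R1).
coride, talol, and zelide present → ondol forms (R7).
paxol and talol present → mirol forms (R3).
mirol and ondol present → paxate forms (R9).
talol, paxol, and paxate present → haline forms (R10).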